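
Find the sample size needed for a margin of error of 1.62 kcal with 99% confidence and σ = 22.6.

n = (z*σ/E)² = (2.576×22.6/1.62)² = 1291.5 → n = 1292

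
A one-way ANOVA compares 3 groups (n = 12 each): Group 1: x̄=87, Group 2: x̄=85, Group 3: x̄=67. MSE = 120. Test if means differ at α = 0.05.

Grand mean = 79.67. SS_between = 2912.0, MS_between = 1456.0. F = 12.133, F_crit ≈ 3.285. Reject H₀.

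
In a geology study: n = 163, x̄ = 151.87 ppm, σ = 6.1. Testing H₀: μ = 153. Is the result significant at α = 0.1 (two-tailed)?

z = (151.87 - 153)/(6.1/√163) = -2.365. Since |z| > 1.645, significant at α = 0.1.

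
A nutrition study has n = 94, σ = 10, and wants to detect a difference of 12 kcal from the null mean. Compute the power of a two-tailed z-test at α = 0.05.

SE = σ/√n = 10/√94 = 1.031. Non-centrality λ = d/SE = 12/1.031 = 11.634. Power ≈ Φ(λ - z_{α/2}) = Φ(11.634 - 1.96) = Φ(9.674) = 1.0.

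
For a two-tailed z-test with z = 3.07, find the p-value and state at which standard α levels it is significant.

p = 2·P(Z > |3.07|) = 2·(1 - Φ(3.07)) ≈ 0.0021. Significant at α = 0.1; Significant at α = 0.05; Significant at α = 0.01.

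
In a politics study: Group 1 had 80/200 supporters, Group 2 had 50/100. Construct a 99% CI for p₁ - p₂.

p̂₁ = 0.4, p̂₂ = 0.5. Difference = -0.1. CI = (-0.257, 0.057)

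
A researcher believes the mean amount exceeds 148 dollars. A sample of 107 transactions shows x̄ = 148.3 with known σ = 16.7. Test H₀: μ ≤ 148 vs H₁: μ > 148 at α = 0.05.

z = 0.186. Critical value: 1.645. Fail to reject H₀.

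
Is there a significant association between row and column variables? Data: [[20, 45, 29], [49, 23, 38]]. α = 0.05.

χ² = 19.379. df = 2, critical = 5.991. Reject H₀. Variables are dependent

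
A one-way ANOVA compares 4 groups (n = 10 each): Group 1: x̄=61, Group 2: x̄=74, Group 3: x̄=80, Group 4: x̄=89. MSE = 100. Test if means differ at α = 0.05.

Grand mean = 76.0. SS_between = 4140.0, MS_between = 1380.0. F = 13.8, F_crit ≈ 2.866. Reject H₀.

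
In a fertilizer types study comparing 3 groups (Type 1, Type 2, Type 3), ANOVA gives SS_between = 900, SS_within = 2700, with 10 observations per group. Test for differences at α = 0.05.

df_between = 2, df_within = 27. F = MS_between/MS_within = 450.0/100.0 = 4.5. F_crit ≈ 3.354. Reject H₀. At least one mean differs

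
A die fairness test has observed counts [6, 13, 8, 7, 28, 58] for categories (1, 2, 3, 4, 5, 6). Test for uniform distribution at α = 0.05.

Expected = 20 each. χ² = Σ(O-E)²/E = 103.3. df = 5, critical value = 11.07. Reject H₀.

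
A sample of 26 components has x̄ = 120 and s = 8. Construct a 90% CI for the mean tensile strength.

CI = x̄ ± t*(s/√n) = 120 ± 1.708(8/√26) = (117.32, 122.68)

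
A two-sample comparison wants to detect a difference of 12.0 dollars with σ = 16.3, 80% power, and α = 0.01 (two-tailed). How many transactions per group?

n per group = 2(z_α/2 + z_β)²σ²/d² = 2×(2.576 + 0.84)²×16.3²/12.0² = 43.1 → n = 44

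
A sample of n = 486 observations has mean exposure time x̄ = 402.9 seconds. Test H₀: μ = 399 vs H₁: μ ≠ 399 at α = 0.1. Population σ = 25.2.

z = (x̄ - μ₀)/(σ/√n) = (402.9 - 399)/(25.2/√486) = 3.412. Critical value: ±1.645. Since |3.412| > 1.645, Reject H₀.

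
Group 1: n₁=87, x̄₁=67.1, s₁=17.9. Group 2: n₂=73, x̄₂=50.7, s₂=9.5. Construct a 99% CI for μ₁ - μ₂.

Difference = 16.4. SE = √(17.9²/87 + 9.5²/73) = 2.218. CI = (10.69, 22.11)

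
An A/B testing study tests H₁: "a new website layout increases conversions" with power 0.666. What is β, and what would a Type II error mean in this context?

β = 1 - power = 1 - 0.666 = 0.334. A Type II error is failing to reject H₀ when H₀ is false (false negative) — here, failing to conclude that a new website layout increases conversions when in fact it is true. Consequence: discarding a layout that would have improved conversions — lost revenue.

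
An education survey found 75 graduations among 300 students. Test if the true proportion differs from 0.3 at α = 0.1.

p̂ = 0.25, p₀ = 0.3. z = (p̂ - p₀)/√(p₀(1-p₀)/n) = -1.89. Critical: ±1.645. Reject H₀.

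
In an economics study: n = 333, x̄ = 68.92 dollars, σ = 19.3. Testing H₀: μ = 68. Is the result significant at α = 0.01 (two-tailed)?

z = (68.92 - 68)/(19.3/√333) = 0.87. Since |z| ≤ 2.576, not significant at α = 0.01.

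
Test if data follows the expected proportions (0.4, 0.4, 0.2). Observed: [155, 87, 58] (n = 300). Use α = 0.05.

Expected: [120.0, 120.0, 60.0]. χ² = 19.35. df = 2, critical = 5.991. Reject H₀.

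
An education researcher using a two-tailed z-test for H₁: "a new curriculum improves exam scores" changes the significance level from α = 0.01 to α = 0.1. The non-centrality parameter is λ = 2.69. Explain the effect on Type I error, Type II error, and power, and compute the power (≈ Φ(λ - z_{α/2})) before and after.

Increasing α from 0.01 to 0.1:
• Type I error rate increases (α is the Type I rate by definition).
• Critical value moves from z_{α/2} = 2.576 to 1.645, so power = Φ(λ - z_{α/2}) goes from Φ(2.69 - 2.576) = 0.545 to Φ(2.69 - 1.645) = 0.852.
• Type II error rate β = 1 - power therefore decreases (0.455 → 0.148).
Appropriate when false negatives are costly — here, keeping the old curriculum when the new one would have helped students.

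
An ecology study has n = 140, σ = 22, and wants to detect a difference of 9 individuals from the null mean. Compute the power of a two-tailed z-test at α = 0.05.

SE = σ/√n = 22/√140 = 1.859. Non-centrality λ = d/SE = 9/1.859 = 4.84. Power ≈ Φ(λ - z_{α/2}) = Φ(4.84 - 1.96) = Φ(2.88) = 0.998.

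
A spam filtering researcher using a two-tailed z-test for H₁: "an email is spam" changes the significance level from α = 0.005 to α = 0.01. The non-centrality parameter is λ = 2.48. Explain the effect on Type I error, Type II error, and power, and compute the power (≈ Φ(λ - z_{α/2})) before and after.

Increasing α from 0.005 to 0.01:
• Type I error rate increases (α is the Type I rate by definition).
• Critical value moves from z_{α/2} = 2.807 to 2.576, so power = Φ(λ - z_{α/2}) goes from Φ(2.48 - 2.807) = 0.372 to Φ(2.48 - 2.576) = 0.462.
• Type II error rate β = 1 - power therefore decreases (0.628 → 0.538).
Appropriate when false negatives are costly — here, a spam email lands in the inbox.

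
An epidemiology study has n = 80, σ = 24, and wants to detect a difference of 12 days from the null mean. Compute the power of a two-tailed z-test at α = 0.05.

SE = σ/√n = 24/√80 = 2.683. Non-centrality λ = d/SE = 12/2.683 = 4.472. Power ≈ Φ(λ - z_{α/2}) = Φ(4.472 - 1.96) = Φ(2.512) = 0.994.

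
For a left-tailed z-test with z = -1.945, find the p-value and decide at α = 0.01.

p = P(Z < -1.945) = Φ(-1.945) ≈ 0.0259. Since p ≥ 0.01, fail to reject H₀ (not significant) at α = 0.01.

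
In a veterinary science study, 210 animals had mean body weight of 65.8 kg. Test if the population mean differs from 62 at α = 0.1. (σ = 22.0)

z = (x̄ - μ₀)/(σ/√n) = (65.8 - 62)/(22.0/√210) = 2.503. Critical value: ±1.645. Since |2.503| > 1.645, Reject H₀.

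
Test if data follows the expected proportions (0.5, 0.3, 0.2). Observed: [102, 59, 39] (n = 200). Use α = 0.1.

Expected: [100.0, 60.0, 40.0]. χ² = 0.082. df = 2, critical = 4.605. Fail to reject H₀.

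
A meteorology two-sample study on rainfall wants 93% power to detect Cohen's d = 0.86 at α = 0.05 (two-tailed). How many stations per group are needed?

z_{α/2} = 1.96, z_β = Φ⁻¹(0.93) = 1.476. For large effect (d = 0.86): n per group = 2(z_{α/2} + z_β)²/d² = 2(1.96 + 1.476)²/0.86² = 31.9 → 32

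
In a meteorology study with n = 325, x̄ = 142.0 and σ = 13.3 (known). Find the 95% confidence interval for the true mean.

CI = x̄ ± z*(σ/√n) = 142.0 ± 1.96(13.3/√325) = 142.0 ± 1.45 = (140.55, 143.45)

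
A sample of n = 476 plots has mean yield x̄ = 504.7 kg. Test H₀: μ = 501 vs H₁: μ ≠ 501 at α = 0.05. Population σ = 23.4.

z = (x̄ - μ₀)/(σ/√n) = (504.7 - 501)/(23.4/√476) = 3.45. Critical value: ±1.96. Since |3.45| > 1.96, Reject H₀.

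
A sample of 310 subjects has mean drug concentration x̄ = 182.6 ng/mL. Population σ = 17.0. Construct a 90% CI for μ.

CI = x̄ ± z*(σ/√n) = 182.6 ± 1.645(17.0/√310) = 182.6 ± 1.59 = (181.01, 184.19)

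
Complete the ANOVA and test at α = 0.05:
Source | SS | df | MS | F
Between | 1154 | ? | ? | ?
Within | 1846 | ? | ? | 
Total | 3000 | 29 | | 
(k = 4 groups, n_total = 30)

df_between = 3, df_within = 26. MS_between = 384.67, MS_within = 71.0. F = 5.418, F_crit ≈ 2.975. Reject H₀.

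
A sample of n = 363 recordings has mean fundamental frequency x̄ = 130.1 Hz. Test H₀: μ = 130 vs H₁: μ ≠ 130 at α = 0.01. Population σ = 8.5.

z = (x̄ - μ₀)/(σ/√n) = (130.1 - 130)/(8.5/√363) = 0.224. Critical value: ±2.576. Since |0.224| ≤ 2.576, Fail to reject H₀.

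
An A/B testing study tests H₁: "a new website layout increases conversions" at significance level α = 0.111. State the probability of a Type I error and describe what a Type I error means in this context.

P(Type I error) = α = 0.111. A Type I error is rejecting H₀ when H₀ is actually true (false positive) — here, concluding that a new website layout increases conversions when in fact this is not the case. Consequence: rolling out a layout that doesn't actually help — wasted engineering effort.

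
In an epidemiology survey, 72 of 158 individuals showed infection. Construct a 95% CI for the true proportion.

p̂ = 0.456. CI = p̂ ± z*√(p̂(1-p̂)/n) = (0.378, 0.533)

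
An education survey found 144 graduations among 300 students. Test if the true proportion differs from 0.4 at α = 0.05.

p̂ = 0.48, p₀ = 0.4. z = (p̂ - p₀)/√(p₀(1-p₀)/n) = 2.828. Critical: ±1.96. Reject H₀.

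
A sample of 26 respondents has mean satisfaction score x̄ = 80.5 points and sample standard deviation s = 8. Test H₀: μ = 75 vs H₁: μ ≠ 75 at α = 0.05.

t = (x̄ - μ₀)/(s/√n) = (80.5 - 75)/(8/√26) = 3.506. df = 25, critical t = ±2.06. Reject H₀.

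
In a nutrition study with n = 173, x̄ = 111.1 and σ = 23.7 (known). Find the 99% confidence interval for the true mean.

CI = x̄ ± z*(σ/√n) = 111.1 ± 2.576(23.7/√173) = 111.1 ± 4.64 = (106.46, 115.74)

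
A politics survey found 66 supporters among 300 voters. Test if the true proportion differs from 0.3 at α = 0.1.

p̂ = 0.22, p₀ = 0.3. z = (p̂ - p₀)/√(p₀(1-p₀)/n) = -3.024. Critical: ±1.645. Reject H₀.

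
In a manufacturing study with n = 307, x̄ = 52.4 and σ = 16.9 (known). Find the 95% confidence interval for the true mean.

CI = x̄ ± z*(σ/√n) = 52.4 ± 1.96(16.9/√307) = 52.4 ± 1.89 = (50.51, 54.29)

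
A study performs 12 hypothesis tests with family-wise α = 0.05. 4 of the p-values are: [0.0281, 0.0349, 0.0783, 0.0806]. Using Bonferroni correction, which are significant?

Bonferroni α = 0.05/12 = 0.00417. None of the given p-values are significant.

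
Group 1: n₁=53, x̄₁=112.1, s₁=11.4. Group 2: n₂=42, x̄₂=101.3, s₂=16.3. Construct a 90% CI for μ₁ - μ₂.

Difference = 10.8. SE = √(11.4²/53 + 16.3²/42) = 2.963. CI = (5.93, 15.67)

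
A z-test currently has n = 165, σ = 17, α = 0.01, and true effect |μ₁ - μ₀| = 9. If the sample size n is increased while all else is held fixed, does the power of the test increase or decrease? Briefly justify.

Power increases: a larger n shrinks the standard error σ/√n, moving the sampling distribution under H₁ further from the critical value.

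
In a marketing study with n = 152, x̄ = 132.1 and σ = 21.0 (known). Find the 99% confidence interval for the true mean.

CI = x̄ ± z*(σ/√n) = 132.1 ± 2.576(21.0/√152) = 132.1 ± 4.39 = (127.71, 136.49)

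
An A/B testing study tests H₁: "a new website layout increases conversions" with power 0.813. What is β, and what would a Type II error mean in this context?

β = 1 - power = 1 - 0.813 = 0.187. A Type II error is failing to reject H₀ when H₀ is false (false negative) — here, failing to conclude that a new website layout increases conversions when in fact it is true. Consequence: discarding a layout that would have improved conversions — lost revenue.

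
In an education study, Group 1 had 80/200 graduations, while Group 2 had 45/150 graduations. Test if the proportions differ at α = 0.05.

p̂₁ = 0.4, p̂₂ = 0.3, pooled p̂ = 0.357. z = 1.932. Critical: ±1.96. Fail to reject H₀.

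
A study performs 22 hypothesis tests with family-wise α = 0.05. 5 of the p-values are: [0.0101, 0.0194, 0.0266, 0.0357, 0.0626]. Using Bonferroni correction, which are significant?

Bonferroni α = 0.05/22 = 0.00227. None of the given p-values are significant.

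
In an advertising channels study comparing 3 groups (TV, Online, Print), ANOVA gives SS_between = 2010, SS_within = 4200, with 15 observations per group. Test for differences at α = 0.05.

df_between = 2, df_within = 42. F = MS_between/MS_within = 1005.0/100.0 = 10.05. F_crit ≈ 3.22. Reject H₀. At least one mean differs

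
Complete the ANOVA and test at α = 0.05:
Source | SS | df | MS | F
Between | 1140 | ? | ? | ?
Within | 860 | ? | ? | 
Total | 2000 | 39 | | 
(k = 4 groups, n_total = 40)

df_between = 3, df_within = 36. MS_between = 380.0, MS_within = 23.89. F = 15.907, F_crit ≈ 2.866. Reject H₀.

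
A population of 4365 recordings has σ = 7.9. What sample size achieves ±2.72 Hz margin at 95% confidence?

Without FPC: n₀ = (1.96×7.9/2.72)² = 32.406. With FPC: n = n₀N/(n₀+N-1) = 32.2 → n = 33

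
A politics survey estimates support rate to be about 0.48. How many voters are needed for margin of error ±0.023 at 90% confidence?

n = z²p(1-p)/E² = 1.645²×0.48×0.52/0.023² = 1276.8 → n = 1277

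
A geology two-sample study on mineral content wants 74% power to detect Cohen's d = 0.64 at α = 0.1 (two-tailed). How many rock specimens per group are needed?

z_{α/2} = 1.645, z_β = Φ⁻¹(0.74) = 0.643. For medium effect (d = 0.64): n per group = 2(z_{α/2} + z_β)²/d² = 2(1.645 + 0.643)²/0.64² = 25.6 → 26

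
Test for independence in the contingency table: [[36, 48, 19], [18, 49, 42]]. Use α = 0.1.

χ² = 14.524. df = 2, critical = 4.605. Reject H₀. Variables are dependent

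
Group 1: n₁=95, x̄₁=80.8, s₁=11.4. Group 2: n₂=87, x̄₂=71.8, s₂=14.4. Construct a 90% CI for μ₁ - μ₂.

Difference = 9.0. SE = √(11.4²/95 + 14.4²/87) = 1.937. CI = (5.81, 12.19)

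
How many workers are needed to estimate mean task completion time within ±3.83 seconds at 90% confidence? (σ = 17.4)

n = (z*σ/E)² = (1.645×17.4/3.83)² = 55.9 → n = 56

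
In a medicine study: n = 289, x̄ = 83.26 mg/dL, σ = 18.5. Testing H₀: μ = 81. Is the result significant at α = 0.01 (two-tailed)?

z = (83.26 - 81)/(18.5/√289) = 2.077. Since |z| ≤ 2.576, not significant at α = 0.01.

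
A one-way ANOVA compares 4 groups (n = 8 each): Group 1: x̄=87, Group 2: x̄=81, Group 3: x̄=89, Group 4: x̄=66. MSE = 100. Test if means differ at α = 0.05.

Grand mean = 80.75. SS_between = 2598.0, MS_between = 866.0. F = 8.66, F_crit ≈ 2.947. Reject H₀.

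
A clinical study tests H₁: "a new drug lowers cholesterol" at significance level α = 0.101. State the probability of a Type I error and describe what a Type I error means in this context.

P(Type I error) = α = 0.101. A Type I error is rejecting H₀ when H₀ is actually true (false positive) — here, concluding that a new drug lowers cholesterol when in fact this is not the case. Consequence: approving an ineffective drug — patients take a useless medication and may skip effective alternatives.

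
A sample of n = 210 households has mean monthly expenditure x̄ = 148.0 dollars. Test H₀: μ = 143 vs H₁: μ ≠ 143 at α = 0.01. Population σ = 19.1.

z = (x̄ - μ₀)/(σ/√n) = (148.0 - 143)/(19.1/√210) = 3.794. Critical value: ±2.576. Since |3.794| > 2.576, Reject H₀.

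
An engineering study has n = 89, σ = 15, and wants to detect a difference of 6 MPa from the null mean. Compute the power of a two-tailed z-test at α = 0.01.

SE = σ/√n = 15/√89 = 1.59. Non-centrality λ = d/SE = 6/1.59 = 3.774. Power ≈ Φ(λ - z_{α/2}) = Φ(3.774 - 2.576) = Φ(1.198) = 0.884.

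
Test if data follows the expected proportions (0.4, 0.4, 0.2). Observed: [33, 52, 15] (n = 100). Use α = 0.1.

Expected: [40.0, 40.0, 20.0]. χ² = 6.075. df = 2, critical = 4.605. Reject H₀.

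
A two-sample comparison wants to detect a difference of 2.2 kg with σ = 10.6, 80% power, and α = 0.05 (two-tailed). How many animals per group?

n per group = 2(z_α/2 + z_β)²σ²/d² = 2×(1.96 + 0.84)²×10.6²/2.2² = 364.01 → n = 365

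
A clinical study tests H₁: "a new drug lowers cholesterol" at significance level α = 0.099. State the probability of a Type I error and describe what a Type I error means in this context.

P(Type I error) = α = 0.099. A Type I error is rejecting H₀ when H₀ is actually true (false positive) — here, concluding that a new drug lowers cholesterol when in fact this is not the case. Consequence: approving an ineffective drug — patients take a useless medication and may skip effective alternatives.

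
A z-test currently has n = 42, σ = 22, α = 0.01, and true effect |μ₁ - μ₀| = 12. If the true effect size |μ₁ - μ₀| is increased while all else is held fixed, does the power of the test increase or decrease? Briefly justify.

Power increases: a larger true effect increases the non-centrality λ = |μ₁ - μ₀|/(σ/√n).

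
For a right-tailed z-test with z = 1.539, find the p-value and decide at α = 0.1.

p = P(Z > 1.539) = 1 - Φ(1.539) ≈ 0.0619. Since p < 0.1, reject H₀ (significant) at α = 0.1.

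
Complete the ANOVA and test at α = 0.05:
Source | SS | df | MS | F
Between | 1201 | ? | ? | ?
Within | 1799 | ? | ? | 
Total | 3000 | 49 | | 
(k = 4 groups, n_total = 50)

df_between = 3, df_within = 46. MS_between = 400.33, MS_within = 39.11. F = 10.236, F_crit ≈ 2.807. Reject H₀.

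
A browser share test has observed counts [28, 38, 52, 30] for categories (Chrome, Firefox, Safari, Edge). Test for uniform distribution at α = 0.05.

Expected = 37 each. χ² = Σ(O-E)²/E = 9.622. df = 3, critical value = 7.815. Reject H₀.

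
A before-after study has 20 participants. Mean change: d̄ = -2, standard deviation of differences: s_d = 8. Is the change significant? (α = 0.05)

t = d̄/(s_d/√n) = -2/(8/√20) = -1.118. df = 19, critical t = ±2.093. Fail to reject H₀.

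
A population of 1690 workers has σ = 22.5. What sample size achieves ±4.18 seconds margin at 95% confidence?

Without FPC: n₀ = (1.96×22.5/4.18)² = 111.308. With FPC: n = n₀N/(n₀+N-1) = 104.5 → n = 105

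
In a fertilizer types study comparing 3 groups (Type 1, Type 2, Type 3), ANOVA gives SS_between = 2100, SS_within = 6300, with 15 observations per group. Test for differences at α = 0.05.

df_between = 2, df_within = 42. F = MS_between/MS_within = 1050.0/150.0 = 7.0. F_crit ≈ 3.22. Reject H₀. At least one mean differs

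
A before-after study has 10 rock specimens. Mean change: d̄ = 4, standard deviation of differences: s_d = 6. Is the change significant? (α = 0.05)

t = d̄/(s_d/√n) = 4/(6/√10) = 2.108. df = 9, critical t = ±2.262. Fail to reject H₀.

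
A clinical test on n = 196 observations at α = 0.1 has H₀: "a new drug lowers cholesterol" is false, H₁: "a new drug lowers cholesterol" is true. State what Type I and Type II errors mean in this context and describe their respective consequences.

Type I (false positive): concluding that a new drug lowers cholesterol when it is not — approving an ineffective drug — patients take a useless medication and may skip effective alternatives. Type II (false negative): failing to conclude that a new drug lowers cholesterol when it is — shelving an effective drug — patients miss out on a treatment that would have helped. Which is costlier depends on domain priorities and is a judgement call rather than a statistical fact.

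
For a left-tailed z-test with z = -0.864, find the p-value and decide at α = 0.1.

p = P(Z < -0.864) = Φ(-0.864) ≈ 0.1938. Since p ≥ 0.1, fail to reject H₀ (not significant) at α = 0.1.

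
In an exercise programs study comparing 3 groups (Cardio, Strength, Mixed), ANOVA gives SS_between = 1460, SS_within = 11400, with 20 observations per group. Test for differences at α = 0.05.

df_between = 2, df_within = 57. F = MS_between/MS_within = 730.0/200.0 = 3.65. F_crit ≈ 3.159. Reject H₀. At least one mean differs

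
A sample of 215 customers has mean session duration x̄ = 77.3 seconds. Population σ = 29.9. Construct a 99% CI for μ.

CI = x̄ ± z*(σ/√n) = 77.3 ± 2.576(29.9/√215) = 77.3 ± 5.25 = (72.05, 82.55)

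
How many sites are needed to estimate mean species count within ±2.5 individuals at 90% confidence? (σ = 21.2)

n = (z*σ/E)² = (1.645×21.2/2.5)² = 194.6 → n = 195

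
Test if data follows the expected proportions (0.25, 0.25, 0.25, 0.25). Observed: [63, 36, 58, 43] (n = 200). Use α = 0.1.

Expected: [50.0, 50.0, 50.0, 50.0]. χ² = 9.56. df = 3, critical = 6.251. Reject H₀.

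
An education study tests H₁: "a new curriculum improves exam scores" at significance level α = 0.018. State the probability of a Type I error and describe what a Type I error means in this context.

P(Type I error) = α = 0.018. A Type I error is rejecting H₀ when H₀ is actually true (false positive) — here, concluding that a new curriculum improves exam scores when in fact this is not the case. Consequence: adopting a curriculum that gives no real benefit — disruption for nothing.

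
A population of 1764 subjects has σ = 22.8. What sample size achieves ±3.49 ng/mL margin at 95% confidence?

Without FPC: n₀ = (1.96×22.8/3.49)² = 163.957. With FPC: n = n₀N/(n₀+N-1) = 150.1 → n = 151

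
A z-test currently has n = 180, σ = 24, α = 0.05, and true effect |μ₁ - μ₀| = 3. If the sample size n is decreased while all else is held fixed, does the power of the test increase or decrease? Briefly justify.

Power decreases: a smaller n inflates the standard error σ/√n, pulling the sampling distribution under H₁ back toward the critical value.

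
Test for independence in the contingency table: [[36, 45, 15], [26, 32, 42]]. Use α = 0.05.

χ² = 16.522. df = 2, critical = 5.991. Reject H₀. Variables are dependent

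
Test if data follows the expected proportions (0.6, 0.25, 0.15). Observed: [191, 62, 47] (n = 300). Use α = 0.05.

Expected: [180.0, 75.0, 45.0]. χ² = 3.014. df = 2, critical = 5.991. Fail to reject H₀.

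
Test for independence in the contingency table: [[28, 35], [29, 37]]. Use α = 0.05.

χ² = 0.003. df = 1, critical = 3.841. Fail to reject H₀. No evidence of dependence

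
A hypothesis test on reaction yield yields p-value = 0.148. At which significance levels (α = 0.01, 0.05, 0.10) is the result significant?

p = 0.148. Not significant at any of the given levels.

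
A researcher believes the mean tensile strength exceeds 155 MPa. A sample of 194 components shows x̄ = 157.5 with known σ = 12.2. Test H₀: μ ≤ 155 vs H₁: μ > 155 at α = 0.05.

z = 2.854. Critical value: 1.645. Reject H₀.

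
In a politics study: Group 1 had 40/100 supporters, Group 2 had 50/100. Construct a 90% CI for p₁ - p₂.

p̂₁ = 0.4, p̂₂ = 0.5. Difference = -0.1. CI = (-0.215, 0.015)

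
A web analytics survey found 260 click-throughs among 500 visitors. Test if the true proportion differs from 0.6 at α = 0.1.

p̂ = 0.52, p₀ = 0.6. z = (p̂ - p₀)/√(p₀(1-p₀)/n) = -3.651. Critical: ±1.645. Reject H₀.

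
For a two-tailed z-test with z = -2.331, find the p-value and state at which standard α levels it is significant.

p = 2·P(Z > |-2.331|) = 2·(1 - Φ(2.331)) ≈ 0.0198. Significant at α = 0.1; Significant at α = 0.05.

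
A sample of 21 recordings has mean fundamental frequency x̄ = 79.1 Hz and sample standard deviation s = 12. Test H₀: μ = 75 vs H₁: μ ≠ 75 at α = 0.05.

t = (x̄ - μ₀)/(s/√n) = (79.1 - 75)/(12/√21) = 1.566. df = 20, critical t = ±2.086. Fail to reject H₀.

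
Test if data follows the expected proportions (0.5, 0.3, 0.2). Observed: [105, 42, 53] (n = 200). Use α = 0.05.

Expected: [100.0, 60.0, 40.0]. χ² = 9.875. df = 2, critical = 5.991. Reject H₀.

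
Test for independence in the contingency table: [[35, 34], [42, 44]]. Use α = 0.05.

χ² = 0.055. df = 1, critical = 3.841. Fail to reject H₀. No evidence of dependence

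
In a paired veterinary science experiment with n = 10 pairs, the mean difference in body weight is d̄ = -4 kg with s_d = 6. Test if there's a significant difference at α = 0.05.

t = d̄/(s_d/√n) = -4/(6/√10) = -2.108. df = 9, critical t = ±2.262. Fail to reject H₀.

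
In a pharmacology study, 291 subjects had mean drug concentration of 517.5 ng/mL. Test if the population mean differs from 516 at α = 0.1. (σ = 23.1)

z = (x̄ - μ₀)/(σ/√n) = (517.5 - 516)/(23.1/√291) = 1.108. Critical value: ±1.645. Since |1.108| ≤ 1.645, Fail to reject H₀.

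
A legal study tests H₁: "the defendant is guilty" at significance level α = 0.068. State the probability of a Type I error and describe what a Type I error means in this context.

P(Type I error) = α = 0.068. A Type I error is rejecting H₀ when H₀ is actually true (false positive) — here, concluding that the defendant is guilty when in fact this is not the case. Consequence: convicting an innocent person.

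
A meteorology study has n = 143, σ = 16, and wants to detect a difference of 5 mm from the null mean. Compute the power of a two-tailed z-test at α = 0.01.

SE = σ/√n = 16/√143 = 1.338. Non-centrality λ = d/SE = 5/1.338 = 3.737. Power ≈ Φ(λ - z_{α/2}) = Φ(3.737 - 2.576) = Φ(1.161) = 0.877.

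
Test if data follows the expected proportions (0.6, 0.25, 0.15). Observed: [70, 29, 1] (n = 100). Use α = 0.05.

Expected: [60.0, 25.0, 15.0]. χ² = 15.373. df = 2, critical = 5.991. Reject H₀.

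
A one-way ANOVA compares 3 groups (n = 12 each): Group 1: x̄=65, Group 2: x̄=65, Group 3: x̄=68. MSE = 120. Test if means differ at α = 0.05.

Grand mean = 66.0. SS_between = 72.0, MS_between = 36.0. F = 0.3, F_crit ≈ 3.285. Fail to reject H₀.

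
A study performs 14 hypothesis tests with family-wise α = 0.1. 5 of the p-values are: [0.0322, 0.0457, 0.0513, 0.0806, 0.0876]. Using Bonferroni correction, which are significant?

Bonferroni α = 0.1/14 = 0.00714. None of the given p-values are significant.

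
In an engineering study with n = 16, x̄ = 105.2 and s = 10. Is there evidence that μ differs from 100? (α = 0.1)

t = (x̄ - μ₀)/(s/√n) = (105.2 - 100)/(10/√16) = 2.08. df = 15, critical t = ±1.753. Reject H₀.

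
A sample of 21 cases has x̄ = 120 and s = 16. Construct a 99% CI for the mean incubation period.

CI = x̄ ± t*(s/√n) = 120 ± 2.845(16/√21) = (110.07, 129.93)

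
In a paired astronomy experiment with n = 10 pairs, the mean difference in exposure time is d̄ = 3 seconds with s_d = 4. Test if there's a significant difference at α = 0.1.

t = d̄/(s_d/√n) = 3/(4/√10) = 2.372. df = 9, critical t = ±1.833. Reject H₀.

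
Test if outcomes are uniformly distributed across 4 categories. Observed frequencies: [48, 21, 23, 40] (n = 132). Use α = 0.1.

Expected = 33 each. χ² = Σ(O-E)²/E = 15.697. df = 3, critical value = 6.251. Reject H₀.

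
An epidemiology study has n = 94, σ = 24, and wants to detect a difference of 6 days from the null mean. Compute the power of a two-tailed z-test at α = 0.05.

SE = σ/√n = 24/√94 = 2.475. Non-centrality λ = d/SE = 6/2.475 = 2.424. Power ≈ Φ(λ - z_{α/2}) = Φ(2.424 - 1.96) = Φ(0.464) = 0.679.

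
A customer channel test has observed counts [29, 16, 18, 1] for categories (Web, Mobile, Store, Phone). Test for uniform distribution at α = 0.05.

Expected = 16 each. χ² = Σ(O-E)²/E = 24.875. df = 3, critical value = 7.815. Reject H₀.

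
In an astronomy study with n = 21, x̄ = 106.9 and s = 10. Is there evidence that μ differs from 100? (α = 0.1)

t = (x̄ - μ₀)/(s/√n) = (106.9 - 100)/(10/√21) = 3.162. df = 20, critical t = ±1.725. Reject H₀.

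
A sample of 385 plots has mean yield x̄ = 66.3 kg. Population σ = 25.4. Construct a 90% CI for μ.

CI = x̄ ± z*(σ/√n) = 66.3 ± 1.645(25.4/√385) = 66.3 ± 2.13 = (64.17, 68.43)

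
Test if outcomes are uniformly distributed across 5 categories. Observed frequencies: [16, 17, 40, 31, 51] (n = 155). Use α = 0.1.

Expected = 31 each. χ² = Σ(O-E)²/E = 29.097. df = 4, critical value = 7.779. Reject H₀.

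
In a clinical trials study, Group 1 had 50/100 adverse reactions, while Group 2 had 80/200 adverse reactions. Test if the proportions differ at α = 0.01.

p̂₁ = 0.5, p̂₂ = 0.4, pooled p̂ = 0.433. z = 1.648. Critical: ±2.576. Fail to reject H₀.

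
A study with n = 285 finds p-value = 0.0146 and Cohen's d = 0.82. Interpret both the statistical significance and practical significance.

Statistically significant (p = 0.0146 < 0.05). Cohen's d = 0.82 indicates a large effect size. Both statistical and practical significance should be considered.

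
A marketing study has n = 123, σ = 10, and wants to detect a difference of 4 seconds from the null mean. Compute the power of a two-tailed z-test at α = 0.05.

SE = σ/√n = 10/√123 = 0.902. Non-centrality λ = d/SE = 4/0.902 = 4.436. Power ≈ Φ(λ - z_{α/2}) = Φ(4.436 - 1.96) = Φ(2.476) = 0.993.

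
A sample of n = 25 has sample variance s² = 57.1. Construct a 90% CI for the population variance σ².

df = 24. χ²_{0.05} = 36.415, χ²_{0.95} = 13.848. CI for σ² = ((n-1)s²/χ²_{α/2}, (n-1)s²/χ²_{1-α/2}) = (24·57.1/36.415, 24·57.1/13.848) = (37.63, 98.96)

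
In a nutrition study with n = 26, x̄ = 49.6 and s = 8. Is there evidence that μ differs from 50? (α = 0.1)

t = (x̄ - μ₀)/(s/√n) = (49.6 - 50)/(8/√26) = -0.255. df = 25, critical t = ±1.708. Fail to reject H₀.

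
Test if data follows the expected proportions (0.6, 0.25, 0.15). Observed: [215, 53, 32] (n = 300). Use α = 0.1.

Expected: [180.0, 75.0, 45.0]. χ² = 17.014. df = 2, critical = 4.605. Reject H₀.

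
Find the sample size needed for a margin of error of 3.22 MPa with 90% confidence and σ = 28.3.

n = (z*σ/E)² = (1.645×28.3/3.22)² = 209.02 → n = 210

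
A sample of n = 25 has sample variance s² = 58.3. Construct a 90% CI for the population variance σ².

df = 24. χ²_{0.05} = 36.415, χ²_{0.95} = 13.848. CI for σ² = ((n-1)s²/χ²_{α/2}, (n-1)s²/χ²_{1-α/2}) = (24·58.3/36.415, 24·58.3/13.848) = (38.42, 101.04)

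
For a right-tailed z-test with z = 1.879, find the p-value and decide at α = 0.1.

p = P(Z > 1.879) = 1 - Φ(1.879) ≈ 0.0301. Since p < 0.1, reject H₀ (significant) at α = 0.1.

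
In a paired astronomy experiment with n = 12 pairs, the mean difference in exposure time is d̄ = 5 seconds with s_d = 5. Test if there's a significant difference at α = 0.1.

t = d̄/(s_d/√n) = 5/(5/√12) = 3.464. df = 11, critical t = ±1.796. Reject H₀.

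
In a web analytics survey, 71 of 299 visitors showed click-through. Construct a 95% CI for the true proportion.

p̂ = 0.237. CI = p̂ ± z*√(p̂(1-p̂)/n) = (0.189, 0.286)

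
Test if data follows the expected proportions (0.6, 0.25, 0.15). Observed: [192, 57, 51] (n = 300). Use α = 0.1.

Expected: [180.0, 75.0, 45.0]. χ² = 5.92. df = 2, critical = 4.605. Reject H₀.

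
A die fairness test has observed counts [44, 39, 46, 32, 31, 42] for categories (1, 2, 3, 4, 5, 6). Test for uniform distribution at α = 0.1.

Expected = 39 each. χ² = Σ(O-E)²/E = 5.026. df = 5, critical value = 9.236. Fail to reject H₀.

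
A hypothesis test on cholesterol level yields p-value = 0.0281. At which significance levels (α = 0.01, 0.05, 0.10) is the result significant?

p = 0.0281. Significant at: α = 0.05, 0.1.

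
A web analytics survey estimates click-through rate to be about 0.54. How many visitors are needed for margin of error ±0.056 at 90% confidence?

n = z²p(1-p)/E² = 1.645²×0.54×0.46/0.056² = 214.3 → n = 215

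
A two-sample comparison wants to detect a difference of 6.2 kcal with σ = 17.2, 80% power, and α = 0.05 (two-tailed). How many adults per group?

n per group = 2(z_α/2 + z_β)²σ²/d² = 2×(1.96 + 0.84)²×17.2²/6.2² = 120.7 → n = 121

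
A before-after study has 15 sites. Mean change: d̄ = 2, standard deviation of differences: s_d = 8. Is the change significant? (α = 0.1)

t = d̄/(s_d/√n) = 2/(8/√15) = 0.968. df = 14, critical t = ±1.761. Fail to reject H₀.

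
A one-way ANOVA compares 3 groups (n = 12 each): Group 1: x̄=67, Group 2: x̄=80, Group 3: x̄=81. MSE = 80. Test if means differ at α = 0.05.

Grand mean = 76.0. SS_between = 1464.0, MS_between = 732.0. F = 9.15, F_crit ≈ 3.285. Reject H₀.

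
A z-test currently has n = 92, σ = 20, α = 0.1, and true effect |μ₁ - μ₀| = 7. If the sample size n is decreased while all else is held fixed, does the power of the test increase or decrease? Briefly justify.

Power decreases: a smaller n inflates the standard error σ/√n, pulling the sampling distribution under H₁ back toward the critical value.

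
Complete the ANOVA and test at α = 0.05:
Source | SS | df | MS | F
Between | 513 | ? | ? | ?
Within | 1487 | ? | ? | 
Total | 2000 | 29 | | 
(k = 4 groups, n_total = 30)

df_between = 3, df_within = 26. MS_between = 171.0, MS_within = 57.19. F = 2.99, F_crit ≈ 2.975. Reject H₀.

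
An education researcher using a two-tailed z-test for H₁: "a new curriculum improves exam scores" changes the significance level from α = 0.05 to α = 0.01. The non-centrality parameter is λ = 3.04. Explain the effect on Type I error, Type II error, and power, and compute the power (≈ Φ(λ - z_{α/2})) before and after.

Decreasing α from 0.05 to 0.01:
• Type I error rate decreases (α is the Type I rate by definition).
• Critical value moves from z_{α/2} = 1.96 to 2.576, so power = Φ(λ - z_{α/2}) goes from Φ(3.04 - 1.96) = 0.86 to Φ(3.04 - 2.576) = 0.679.
• Type II error rate β = 1 - power therefore increases (0.14 → 0.321).
Appropriate when false positives are costly — here, adopting a curriculum that gives no real benefit — disruption for nothing.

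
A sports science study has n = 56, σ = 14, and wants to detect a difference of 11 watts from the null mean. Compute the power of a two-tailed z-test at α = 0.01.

SE = σ/√n = 14/√56 = 1.871. Non-centrality λ = d/SE = 11/1.871 = 5.88. Power ≈ Φ(λ - z_{α/2}) = Φ(5.88 - 2.576) = Φ(3.304) = 1.0.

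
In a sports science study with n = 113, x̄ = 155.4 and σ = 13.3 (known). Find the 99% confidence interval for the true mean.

CI = x̄ ± z*(σ/√n) = 155.4 ± 2.576(13.3/√113) = 155.4 ± 3.22 = (152.18, 158.62)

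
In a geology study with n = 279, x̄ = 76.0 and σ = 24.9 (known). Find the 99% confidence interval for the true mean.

CI = x̄ ± z*(σ/√n) = 76.0 ± 2.576(24.9/√279) = 76.0 ± 3.84 = (72.16, 79.84)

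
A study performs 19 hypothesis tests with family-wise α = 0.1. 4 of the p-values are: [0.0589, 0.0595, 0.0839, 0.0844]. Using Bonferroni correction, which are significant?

Bonferroni α = 0.1/19 = 0.00526. None of the given p-values are significant.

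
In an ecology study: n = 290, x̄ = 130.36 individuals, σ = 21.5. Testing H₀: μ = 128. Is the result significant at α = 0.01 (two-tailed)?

z = (130.36 - 128)/(21.5/√290) = 1.869. Since |z| ≤ 2.576, not significant at α = 0.01.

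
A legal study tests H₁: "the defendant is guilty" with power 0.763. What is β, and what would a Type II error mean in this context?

β = 1 - power = 1 - 0.763 = 0.237. A Type II error is failing to reject H₀ when H₀ is false (false negative) — here, failing to conclude that the defendant is guilty when in fact it is true. Consequence: acquitting a guilty person.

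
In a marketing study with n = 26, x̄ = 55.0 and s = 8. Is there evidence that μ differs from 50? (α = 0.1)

t = (x̄ - μ₀)/(s/√n) = (55.0 - 50)/(8/√26) = 3.187. df = 25, critical t = ±1.708. Reject H₀.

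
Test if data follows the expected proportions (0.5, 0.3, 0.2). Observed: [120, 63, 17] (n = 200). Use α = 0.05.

Expected: [100.0, 60.0, 40.0]. χ² = 17.375. df = 2, critical = 5.991. Reject H₀.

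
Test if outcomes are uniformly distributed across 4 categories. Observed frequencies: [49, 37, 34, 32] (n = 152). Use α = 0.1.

Expected = 38 each. χ² = Σ(O-E)²/E = 4.579. df = 3, critical value = 6.251. Fail to reject H₀.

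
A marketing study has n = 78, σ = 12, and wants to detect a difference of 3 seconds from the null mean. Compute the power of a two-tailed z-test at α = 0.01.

SE = σ/√n = 12/√78 = 1.359. Non-centrality λ = d/SE = 3/1.359 = 2.208. Power ≈ Φ(λ - z_{α/2}) = Φ(2.208 - 2.576) = Φ(-0.368) = 0.356.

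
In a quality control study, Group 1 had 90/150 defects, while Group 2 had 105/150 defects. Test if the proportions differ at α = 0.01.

p̂₁ = 0.6, p̂₂ = 0.7, pooled p̂ = 0.65. z = -1.816. Critical: ±2.576. Fail to reject H₀.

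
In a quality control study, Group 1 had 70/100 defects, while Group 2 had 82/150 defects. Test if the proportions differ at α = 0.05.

p̂₁ = 0.7, p̂₂ = 0.547, pooled p̂ = 0.608. z = 2.433. Critical: ±1.96. Reject H₀.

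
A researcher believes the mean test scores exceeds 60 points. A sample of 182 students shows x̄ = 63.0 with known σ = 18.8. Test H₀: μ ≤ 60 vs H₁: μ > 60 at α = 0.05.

z = 2.153. Critical value: 1.645. Reject H₀.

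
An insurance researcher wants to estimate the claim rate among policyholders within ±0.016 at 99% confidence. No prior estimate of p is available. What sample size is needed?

Conservative approach: use p = 0.5 (maximizes p(1-p) = 0.25). n = z²(0.25)/E² = 2.576²×0.25/0.016² = 6480.3 → n = 6481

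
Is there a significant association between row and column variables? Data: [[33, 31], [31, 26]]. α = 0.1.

χ² = 0.096. df = 1, critical = 2.706. Fail to reject H₀. No evidence of dependence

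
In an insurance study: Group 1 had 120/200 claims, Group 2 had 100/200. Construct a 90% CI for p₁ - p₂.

p̂₁ = 0.6, p̂₂ = 0.5. Difference = 0.1. CI = (0.019, 0.181)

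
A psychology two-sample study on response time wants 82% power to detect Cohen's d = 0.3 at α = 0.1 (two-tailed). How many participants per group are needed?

z_{α/2} = 1.645, z_β = Φ⁻¹(0.82) = 0.915. For small effect (d = 0.3): n per group = 2(z_{α/2} + z_β)²/d² = 2(1.645 + 0.915)²/0.3² = 145.6 → 146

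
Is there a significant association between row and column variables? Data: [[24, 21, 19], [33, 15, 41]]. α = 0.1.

χ² = 6.578. df = 2, critical = 4.605. Reject H₀. Variables are dependent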